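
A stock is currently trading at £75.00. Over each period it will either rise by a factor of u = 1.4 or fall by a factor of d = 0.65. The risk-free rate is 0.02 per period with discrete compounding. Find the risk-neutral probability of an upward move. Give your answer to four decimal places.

p = 0.4933

Risk-neutral probability p = (1 + 0.02 − 0.65)/(1.4 − 0.65) = 0.3700/0.7500 = 0.4933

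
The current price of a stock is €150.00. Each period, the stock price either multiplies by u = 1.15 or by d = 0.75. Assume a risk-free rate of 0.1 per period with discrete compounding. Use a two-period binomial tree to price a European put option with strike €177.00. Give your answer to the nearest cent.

€9.81

Risk-neutral probability p = (1 + 0.1 − 0.75)/(1.15 − 0.75) = 0.3500/0.4000 = 0.8750
Terminal stock prices: S_uu = 198.4, S_ud = 129.4, S_dd = 84.38
Terminal payoffs (K − S): max(-21.37, 0) = 0, max(47.62, 0) = 47.62, max(92.62, 0) = 92.62
Node u (S = 172.5): V_u = 1/1.1·[0.8750·0.0000 + 0.1250·47.6250] = 5.4119
Node d (S = 112.5): V_d = 1/1.1·[0.8750·47.6250 + 0.1250·92.6250] = 48.4091
Node 0 (S = 150): V_0 = 1/1.1·[0.8750·5.4119 + 0.1250·48.4091] = 9.8060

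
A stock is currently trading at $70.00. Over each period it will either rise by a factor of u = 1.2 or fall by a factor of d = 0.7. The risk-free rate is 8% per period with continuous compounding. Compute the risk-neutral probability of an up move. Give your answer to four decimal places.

p = 0.7666

Risk-neutral probability p = (e^0.08 − 0.7)/(1.2 − 0.7) = 0.3833/0.5000 = 0.7666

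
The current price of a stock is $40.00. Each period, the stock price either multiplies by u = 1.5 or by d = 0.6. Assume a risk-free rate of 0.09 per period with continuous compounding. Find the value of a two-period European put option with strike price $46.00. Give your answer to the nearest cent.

$9.50

Risk-neutral probability p = (e^0.09 − 0.6)/(1.5 − 0.6) = 0.4942/0.9000 = 0.5491
Terminal stock prices: S_uu = 90, S_ud = 36, S_dd = 14.4
Terminal payoffs (K − S): max(-44, 0) = 0, max(10, 0) = 10, max(31.6, 0) = 31.6
Node u (S = 60): V_u = e^(−0.09)·[0.5491·0.0000 + 0.4509·10.0000] = 4.1211
Node d (S = 24): V_d = e^(−0.09)·[0.5491·10.0000 + 0.4509·31.6000] = 18.0408
Node 0 (S = 40): V_0 = e^(−0.09)·[0.5491·4.1211 + 0.4509·18.0408] = 9.5028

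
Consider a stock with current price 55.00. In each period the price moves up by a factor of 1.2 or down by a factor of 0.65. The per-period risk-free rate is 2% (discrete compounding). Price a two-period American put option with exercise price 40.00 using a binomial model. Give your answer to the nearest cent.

Risk-neutral probability p = (1 + 0.02 − 0.65)/(1.2 − 0.65) = 0.3700/0.5500 = 0.6727
Terminal stock prices: S_uu = 79.2, S_ud = 42.9, S_dd = 23.24
Terminal payoffs (K − S): max(-39.2, 0) = 0, max(-2.9, 0) = 0, max(16.76, 0) = 16.76
Node u (S = 66): continuation = 1/1.02·[0.6727·0.0000 + 0.3273·0.0000] = 0.0000; exercise value = 0.0000 ≤ continuation, so V_u = 0.0000
Node d (S = 35.75): continuation = 1/1.02·[0.6727·0.0000 + 0.3273·16.7625] = 5.3783; exercise value = 4.2500 ≤ continuation, so V_d = 5.3783
Node 0 (S = 55): continuation = 1/1.02·[0.6727·0.0000 + 0.3273·5.3783] = 1.7257; exercise value = 0.0000 ≤ continuation, so V_0 = 1.7257

1.73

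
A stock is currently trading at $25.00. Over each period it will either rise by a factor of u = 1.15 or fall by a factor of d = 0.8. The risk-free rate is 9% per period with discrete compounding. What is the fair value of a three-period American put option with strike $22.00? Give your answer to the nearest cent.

$0.38

Risk-neutral probability p = (1 + 0.09 − 0.8)/(1.15 − 0.8) = 0.2900/0.3500 = 0.8286
Terminal stock prices: S_uuu = 38.02, S_uud = 26.45, S_udd = 18.4, S_ddd = 12.8
Terminal payoffs (K − S): max(-16.02, 0) = 0, max(-4.45, 0) = 0, max(3.6, 0) = 3.6, max(9.2, 0) = 9.2
Node uu (S = 33.06): continuation = 1/1.09·[0.8286·0.0000 + 0.1714·0.0000] = 0.0000; exercise value = 0.0000 ≤ continuation, so V_uu = 0.0000
Node ud (S = 23): continuation = 1/1.09·[0.8286·0.0000 + 0.1714·3.6000] = 0.5662; exercise value = 0.0000 ≤ continuation, so V_ud = 0.5662
Node dd (S = 16): continuation = 1/1.09·[0.8286·3.6000 + 0.1714·9.2000] = 4.1835; exercise value = 6.0000 > continuation, so V_dd = 6.0000 (exercise)
Node u (S = 28.75): continuation = 1/1.09·[0.8286·0.0000 + 0.1714·0.5662] = 0.0890; exercise value = 0.0000 ≤ continuation, so V_u = 0.0890
Node d (S = 20): continuation = 1/1.09·[0.8286·0.5662 + 0.1714·6.0000] = 1.3740; exercise value = 2.0000 > continuation, so V_d = 2.0000 (exercise)
Node 0 (S = 25): continuation = 1/1.09·[0.8286·0.0890 + 0.1714·2.0000] = 0.3822; exercise value = 0.0000 ≤ continuation, so V_0 = 0.3822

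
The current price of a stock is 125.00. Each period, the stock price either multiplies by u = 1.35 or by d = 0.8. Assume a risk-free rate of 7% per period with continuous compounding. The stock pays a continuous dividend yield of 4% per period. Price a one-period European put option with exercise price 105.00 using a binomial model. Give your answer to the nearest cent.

2.71

Per-period risk-free factor R = e^0.07 = 1.0725; dividend-adjusted growth = e^(0.07−0.04) = 1.0305.
Risk-neutral probability p = (1.0305 − 0.8)/(1.35 − 0.8) = 0.2305/0.5500 = 0.4190
Terminal stock prices: S_u = 168.8, S_d = 100
Terminal payoffs (K − S): max(-63.75, 0) = 0, max(5, 0) = 5
Node 0 (S = 125): V_0 = e^(−0.07)·[0.4190·0.0000 + 0.5810·5.0000] = 2.7086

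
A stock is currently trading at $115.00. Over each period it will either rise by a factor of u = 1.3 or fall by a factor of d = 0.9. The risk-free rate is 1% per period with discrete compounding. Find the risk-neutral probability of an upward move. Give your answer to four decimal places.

p = 0.2750

Risk-neutral probability p = (1 + 0.01 − 0.9)/(1.3 − 0.9) = 0.1100/0.4000 = 0.2750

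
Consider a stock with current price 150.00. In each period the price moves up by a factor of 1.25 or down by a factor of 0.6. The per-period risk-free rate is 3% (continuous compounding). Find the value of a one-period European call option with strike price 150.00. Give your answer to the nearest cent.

24.10

Risk-neutral probability p = (e^0.03 − 0.6)/(1.25 − 0.6) = 0.4305/0.6500 = 0.6622
Terminal stock prices: S_u = 187.5, S_d = 90
Terminal payoffs (S − K): max(37.5, 0) = 37.5, max(-60, 0) = 0
Node 0 (S = 150): V_0 = e^(−0.03)·[0.6622·37.5000 + 0.3378·0.0000] = 24.1000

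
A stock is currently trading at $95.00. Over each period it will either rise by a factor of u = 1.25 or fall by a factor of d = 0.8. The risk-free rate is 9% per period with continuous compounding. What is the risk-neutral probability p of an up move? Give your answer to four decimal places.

Risk-neutral probability p = (e^0.09 − 0.8)/(1.25 − 0.8) = 0.2942/0.4500 = 0.6537

p = 0.6537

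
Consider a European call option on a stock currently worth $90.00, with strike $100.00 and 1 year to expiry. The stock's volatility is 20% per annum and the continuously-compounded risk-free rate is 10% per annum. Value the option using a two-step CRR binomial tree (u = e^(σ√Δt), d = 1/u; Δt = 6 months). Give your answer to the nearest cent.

$7.32

CRR parameters: u = e^(σ√Δt) = e^(0.2·√0.5) = 1.1519, d = 1/u = 0.8681
Per-period rate: rΔt = 0.1·0.5 = 0.05, so R = e^0.05 = 1.0513
Risk-neutral probability p = (e^0.05 − 0.8681)/(1.1519 − 0.8681) = 0.1831/0.2838 = 0.6454
Terminal stock prices: S_uu = 119.4, S_ud = 90, S_dd = 67.83
Terminal payoffs (S − K): max(19.42, 0) = 19.42, max(-10, 0) = 0, max(-32.17, 0) = 0
Node u (S = 103.7): V_u = e^(−0.05)·[0.6454·19.4207 + 0.3546·0.0000] = 11.9223
Node d (S = 78.13): V_d = e^(−0.05)·[0.6454·0.0000 + 0.3546·0.0000] = 0.0000
Node 0 (S = 90): V_0 = e^(−0.05)·[0.6454·11.9223 + 0.3546·0.0000] = 7.3190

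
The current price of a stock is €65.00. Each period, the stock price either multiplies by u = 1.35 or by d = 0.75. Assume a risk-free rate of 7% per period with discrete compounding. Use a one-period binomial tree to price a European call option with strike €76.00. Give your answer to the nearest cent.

€5.86

Risk-neutral probability p = (1 + 0.07 − 0.75)/(1.35 − 0.75) = 0.3200/0.6000 = 0.5333
Terminal stock prices: S_u = 87.75, S_d = 48.75
Terminal payoffs (S − K): max(11.75, 0) = 11.75, max(-27.25, 0) = 0
Node 0 (S = 65): V_0 = 1/1.07·[0.5333·11.7500 + 0.4667·0.0000] = 5.8567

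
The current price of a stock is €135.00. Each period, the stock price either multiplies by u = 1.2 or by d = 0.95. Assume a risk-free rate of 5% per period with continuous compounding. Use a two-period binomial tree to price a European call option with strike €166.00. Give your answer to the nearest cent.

Risk-neutral probability p = (e^0.05 − 0.95)/(1.2 − 0.95) = 0.1013/0.2500 = 0.4051
Terminal stock prices: S_uu = 194.4, S_ud = 153.9, S_dd = 121.8
Terminal payoffs (S − K): max(28.4, 0) = 28.4, max(-12.1, 0) = 0, max(-44.16, 0) = 0
Node u (S = 162): V_u = e^(−0.05)·[0.4051·28.4000 + 0.5949·0.0000] = 10.9433
Node d (S = 128.2): V_d = e^(−0.05)·[0.4051·0.0000 + 0.5949·0.0000] = 0.0000
Node 0 (S = 135): V_0 = e^(−0.05)·[0.4051·10.9433 + 0.5949·0.0000] = 4.2168

€4.22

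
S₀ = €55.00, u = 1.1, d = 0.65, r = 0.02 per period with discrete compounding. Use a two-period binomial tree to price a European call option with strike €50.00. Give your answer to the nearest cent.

Risk-neutral probability p = (1 + 0.02 − 0.65)/(1.1 − 0.65) = 0.3700/0.4500 = 0.8222
Terminal stock prices: S_uu = 66.55, S_ud = 39.33, S_dd = 23.24
Terminal payoffs (S − K): max(16.55, 0) = 16.55, max(-10.67, 0) = 0, max(-26.76, 0) = 0
Node u (S = 60.5): V_u = 1/1.02·[0.8222·16.5500 + 0.1778·0.0000] = 13.3410
Node d (S = 35.75): V_d = 1/1.02·[0.8222·0.0000 + 0.1778·0.0000] = 0.0000
Node 0 (S = 55): V_0 = 1/1.02·[0.8222·13.3410 + 0.1778·0.0000] = 10.7541

€10.75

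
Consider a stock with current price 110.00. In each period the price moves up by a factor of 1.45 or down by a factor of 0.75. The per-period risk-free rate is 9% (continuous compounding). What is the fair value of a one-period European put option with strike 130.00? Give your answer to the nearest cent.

22.07

Risk-neutral probability p = (e^0.09 − 0.75)/(1.45 − 0.75) = 0.3442/0.7000 = 0.4917
Terminal stock prices: S_u = 159.5, S_d = 82.5
Terminal payoffs (K − S): max(-29.5, 0) = 0, max(47.5, 0) = 47.5
Node 0 (S = 110): V_0 = e^(−0.09)·[0.4917·0.0000 + 0.5083·47.5000] = 22.0672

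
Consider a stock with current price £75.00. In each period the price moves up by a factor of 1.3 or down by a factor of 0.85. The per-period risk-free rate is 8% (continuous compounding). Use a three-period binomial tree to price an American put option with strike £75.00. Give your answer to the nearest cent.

£5.43

Risk-neutral probability p = (e^0.08 − 0.85)/(1.3 − 0.85) = 0.2333/0.4500 = 0.5184
Terminal stock prices: S_uuu = 164.8, S_uud = 107.7, S_udd = 70.44, S_ddd = 46.06
Terminal payoffs (K − S): max(-89.78, 0) = 0, max(-32.74, 0) = 0, max(4.556, 0) = 4.556, max(28.94, 0) = 28.94
Node uu (S = 126.8): continuation = e^(−0.08)·[0.5184·0.0000 + 0.4816·0.0000] = 0.0000; exercise value = 0.0000 ≤ continuation, so V_uu = 0.0000
Node ud (S = 82.88): continuation = e^(−0.08)·[0.5184·0.0000 + 0.4816·4.5563] = 2.0255; exercise value = 0.0000 ≤ continuation, so V_ud = 2.0255
Node dd (S = 54.19): continuation = e^(−0.08)·[0.5184·4.5563 + 0.4816·28.9406] = 15.0462; exercise value = 20.8125 > continuation, so V_dd = 20.8125 (exercise)
Node u (S = 97.5): continuation = e^(−0.08)·[0.5184·0.0000 + 0.4816·2.0255] = 0.9005; exercise value = 0.0000 ≤ continuation, so V_u = 0.9005
Node d (S = 63.75): continuation = e^(−0.08)·[0.5184·2.0255 + 0.4816·20.8125] = 10.2217; exercise value = 11.2500 > continuation, so V_d = 11.2500 (exercise)
Node 0 (S = 75): continuation = e^(−0.08)·[0.5184·0.9005 + 0.4816·11.2500] = 5.4322; exercise value = 0.0000 ≤ continuation, so V_0 = 5.4322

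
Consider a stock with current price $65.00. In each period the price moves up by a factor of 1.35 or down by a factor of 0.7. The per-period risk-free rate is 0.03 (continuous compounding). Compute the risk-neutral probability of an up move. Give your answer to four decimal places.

p = 0.5084

Risk-neutral probability p = (e^0.03 − 0.7)/(1.35 − 0.7) = 0.3305/0.6500 = 0.5084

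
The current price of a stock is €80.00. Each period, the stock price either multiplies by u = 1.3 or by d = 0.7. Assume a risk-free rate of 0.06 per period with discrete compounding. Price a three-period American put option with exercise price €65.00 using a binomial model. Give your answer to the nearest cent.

€5.94

Risk-neutral probability p = (1 + 0.06 − 0.7)/(1.3 − 0.7) = 0.3600/0.6000 = 0.6000
Terminal stock prices: S_uuu = 175.8, S_uud = 94.64, S_udd = 50.96, S_ddd = 27.44
Terminal payoffs (K − S): max(-110.8, 0) = 0, max(-29.64, 0) = 0, max(14.04, 0) = 14.04, max(37.56, 0) = 37.56
Node uu (S = 135.2): continuation = 1/1.06·[0.6000·0.0000 + 0.4000·0.0000] = 0.0000; exercise value = 0.0000 ≤ continuation, so V_uu = 0.0000
Node ud (S = 72.8): continuation = 1/1.06·[0.6000·0.0000 + 0.4000·14.0400] = 5.2981; exercise value = 0.0000 ≤ continuation, so V_ud = 5.2981
Node dd (S = 39.2): continuation = 1/1.06·[0.6000·14.0400 + 0.4000·37.5600] = 22.1208; exercise value = 25.8000 > continuation, so V_dd = 25.8000 (exercise)
Node u (S = 104): continuation = 1/1.06·[0.6000·0.0000 + 0.4000·5.2981] = 1.9993; exercise value = 0.0000 ≤ continuation, so V_u = 1.9993
Node d (S = 56): continuation = 1/1.06·[0.6000·5.2981 + 0.4000·25.8000] = 12.7348; exercise value = 9.0000 ≤ continuation, so V_d = 12.7348
Node 0 (S = 80): continuation = 1/1.06·[0.6000·1.9993 + 0.4000·12.7348] = 5.9373; exercise value = 0.0000 ≤ continuation, so V_0 = 5.9373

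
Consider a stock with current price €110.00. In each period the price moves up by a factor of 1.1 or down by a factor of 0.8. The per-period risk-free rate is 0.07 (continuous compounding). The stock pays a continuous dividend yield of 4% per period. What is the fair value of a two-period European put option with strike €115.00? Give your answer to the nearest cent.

€7.72

Per-period risk-free factor R = e^0.07 = 1.0725; dividend-adjusted growth = e^(0.07−0.04) = 1.0305.
Risk-neutral probability p = (1.0305 − 0.8)/(1.1 − 0.8) = 0.2305/0.3000 = 0.7682
Terminal stock prices: S_uu = 133.1, S_ud = 96.8, S_dd = 70.4
Terminal payoffs (K − S): max(-18.1, 0) = 0, max(18.2, 0) = 18.2, max(44.6, 0) = 44.6
Node u (S = 121): V_u = e^(−0.07)·[0.7682·0.0000 + 0.2318·18.2000] = 3.9339
Node d (S = 88): V_d = e^(−0.07)·[0.7682·18.2000 + 0.2318·44.6000] = 22.6758
Node 0 (S = 110): V_0 = e^(−0.07)·[0.7682·3.9339 + 0.2318·22.6758] = 7.7189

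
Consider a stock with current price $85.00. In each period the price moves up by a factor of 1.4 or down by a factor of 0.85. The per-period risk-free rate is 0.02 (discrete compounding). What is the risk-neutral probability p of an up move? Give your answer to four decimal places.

p = 0.3091

Risk-neutral probability p = (1 + 0.02 − 0.85)/(1.4 − 0.85) = 0.1700/0.5500 = 0.3091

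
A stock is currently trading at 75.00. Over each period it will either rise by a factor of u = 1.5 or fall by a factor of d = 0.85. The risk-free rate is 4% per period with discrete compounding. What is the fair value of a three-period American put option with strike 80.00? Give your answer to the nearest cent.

Risk-neutral probability p = (1 + 0.04 − 0.85)/(1.5 − 0.85) = 0.1900/0.6500 = 0.2923
Terminal stock prices: S_uuu = 253.1, S_uud = 143.4, S_udd = 81.28, S_ddd = 46.06
Terminal payoffs (K − S): max(-173.1, 0) = 0, max(-63.44, 0) = 0, max(-1.281, 0) = 0, max(33.94, 0) = 33.94
Node uu (S = 168.8): continuation = 1/1.04·[0.2923·0.0000 + 0.7077·0.0000] = 0.0000; exercise value = 0.0000 ≤ continuation, so V_uu = 0.0000
Node ud (S = 95.62): continuation = 1/1.04·[0.2923·0.0000 + 0.7077·0.0000] = 0.0000; exercise value = 0.0000 ≤ continuation, so V_ud = 0.0000
Node dd (S = 54.19): continuation = 1/1.04·[0.2923·0.0000 + 0.7077·33.9406] = 23.0957; exercise value = 25.8125 > continuation, so V_dd = 25.8125 (exercise)
Node u (S = 112.5): continuation = 1/1.04·[0.2923·0.0000 + 0.7077·0.0000] = 0.0000; exercise value = 0.0000 ≤ continuation, so V_u = 0.0000
Node d (S = 63.75): continuation = 1/1.04·[0.2923·0.0000 + 0.7077·25.8125] = 17.5647; exercise value = 16.2500 ≤ continuation, so V_d = 17.5647
Node 0 (S = 75): continuation = 1/1.04·[0.2923·0.0000 + 0.7077·17.5647] = 11.9523; exercise value = 5.0000 ≤ continuation, so V_0 = 11.9523

11.95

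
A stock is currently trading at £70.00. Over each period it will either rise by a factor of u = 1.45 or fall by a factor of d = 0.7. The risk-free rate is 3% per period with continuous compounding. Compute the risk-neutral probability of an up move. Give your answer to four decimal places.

Risk-neutral probability p = (e^0.03 − 0.7)/(1.45 − 0.7) = 0.3305/0.7500 = 0.4406

p = 0.4406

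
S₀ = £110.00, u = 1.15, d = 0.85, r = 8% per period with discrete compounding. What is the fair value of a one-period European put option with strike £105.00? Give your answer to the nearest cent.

Risk-neutral probability p = (1 + 0.08 − 0.85)/(1.15 − 0.85) = 0.2300/0.3000 = 0.7667
Terminal stock prices: S_u = 126.5, S_d = 93.5
Terminal payoffs (K − S): max(-21.5, 0) = 0, max(11.5, 0) = 11.5
Node 0 (S = 110): V_0 = 1/1.08·[0.7667·0.0000 + 0.2333·11.5000] = 2.4846

£2.48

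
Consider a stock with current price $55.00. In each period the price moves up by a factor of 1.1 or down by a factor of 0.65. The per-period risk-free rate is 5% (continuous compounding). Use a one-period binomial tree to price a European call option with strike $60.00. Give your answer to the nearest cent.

$0.42

Risk-neutral probability p = (e^0.05 − 0.65)/(1.1 − 0.65) = 0.4013/0.4500 = 0.8917
Terminal stock prices: S_u = 60.5, S_d = 35.75
Terminal payoffs (S − K): max(0.5, 0) = 0.5, max(-24.25, 0) = 0
Node 0 (S = 55): V_0 = e^(−0.05)·[0.8917·0.5000 + 0.1083·0.0000] = 0.4241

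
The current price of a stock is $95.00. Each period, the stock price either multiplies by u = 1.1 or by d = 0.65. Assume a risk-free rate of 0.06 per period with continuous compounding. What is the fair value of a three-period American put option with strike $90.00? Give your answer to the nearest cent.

$4.68

Risk-neutral probability p = (e^0.06 − 0.65)/(1.1 − 0.65) = 0.4118/0.4500 = 0.9152
Terminal stock prices: S_uuu = 126.4, S_uud = 74.72, S_udd = 44.15, S_ddd = 26.09
Terminal payoffs (K − S): max(-36.45, 0) = 0, max(15.28, 0) = 15.28, max(45.85, 0) = 45.85, max(63.91, 0) = 63.91
Node uu (S = 115): continuation = e^(−0.06)·[0.9152·0.0000 + 0.0848·15.2825] = 1.2206; exercise value = 0.0000 ≤ continuation, so V_uu = 1.2206
Node ud (S = 67.93): continuation = e^(−0.06)·[0.9152·15.2825 + 0.0848·45.8487] = 16.8338; exercise value = 22.0750 > continuation, so V_ud = 22.0750 (exercise)
Node dd (S = 40.14): continuation = e^(−0.06)·[0.9152·45.8487 + 0.0848·63.9106] = 44.6213; exercise value = 49.8625 > continuation, so V_dd = 49.8625 (exercise)
Node u (S = 104.5): continuation = e^(−0.06)·[0.9152·1.2206 + 0.0848·22.0750] = 2.8151; exercise value = 0.0000 ≤ continuation, so V_u = 2.8151
Node d (S = 61.75): continuation = e^(−0.06)·[0.9152·22.0750 + 0.0848·49.8625] = 23.0088; exercise value = 28.2500 > continuation, so V_d = 28.2500 (exercise)
Node 0 (S = 95): continuation = e^(−0.06)·[0.9152·2.8151 + 0.0848·28.2500] = 4.6826; exercise value = 0.0000 ≤ continuation, so V_0 = 4.6826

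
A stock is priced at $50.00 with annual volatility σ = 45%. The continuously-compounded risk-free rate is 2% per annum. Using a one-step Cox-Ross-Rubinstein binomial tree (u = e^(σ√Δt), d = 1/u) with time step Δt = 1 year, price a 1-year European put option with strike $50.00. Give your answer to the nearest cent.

CRR parameters: u = e^(σ√Δt) = e^(0.45·√1) = 1.5683, d = 1/u = 0.6376
Per-period rate: rΔt = 0.02·1 = 0.02, so R = e^0.02 = 1.0202
Risk-neutral probability p = (e^0.02 − 0.6376)/(1.5683 − 0.6376) = 0.3826/0.9307 = 0.4111
Terminal stock prices: S_u = 78.42, S_d = 31.88
Terminal payoffs (K − S): max(-28.42, 0) = 0, max(18.12, 0) = 18.12
Node 0 (S = 50): V_0 = e^(−0.02)·[0.4111·0.0000 + 0.5889·18.1186] = 10.4594

$10.46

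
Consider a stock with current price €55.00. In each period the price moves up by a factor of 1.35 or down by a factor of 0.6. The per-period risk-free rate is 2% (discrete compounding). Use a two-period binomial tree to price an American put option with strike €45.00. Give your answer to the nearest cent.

Risk-neutral probability p = (1 + 0.02 − 0.6)/(1.35 − 0.6) = 0.4200/0.7500 = 0.5600
Terminal stock prices: S_uu = 100.2, S_ud = 44.55, S_dd = 19.8
Terminal payoffs (K − S): max(-55.24, 0) = 0, max(0.45, 0) = 0.45, max(25.2, 0) = 25.2
Node u (S = 74.25): continuation = 1/1.02·[0.5600·0.0000 + 0.4400·0.4500] = 0.1941; exercise value = 0.0000 ≤ continuation, so V_u = 0.1941
Node d (S = 33): continuation = 1/1.02·[0.5600·0.4500 + 0.4400·25.2000] = 11.1176; exercise value = 12.0000 > continuation, so V_d = 12.0000 (exercise)
Node 0 (S = 55): continuation = 1/1.02·[0.5600·0.1941 + 0.4400·12.0000] = 5.2830; exercise value = 0.0000 ≤ continuation, so V_0 = 5.2830

€5.28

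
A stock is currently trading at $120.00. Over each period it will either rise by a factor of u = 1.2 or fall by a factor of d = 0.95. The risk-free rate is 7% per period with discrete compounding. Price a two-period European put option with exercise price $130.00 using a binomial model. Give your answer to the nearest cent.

Risk-neutral probability p = (1 + 0.07 − 0.95)/(1.2 − 0.95) = 0.1200/0.2500 = 0.4800
Terminal stock prices: S_uu = 172.8, S_ud = 136.8, S_dd = 108.3
Terminal payoffs (K − S): max(-42.8, 0) = 0, max(-6.8, 0) = 0, max(21.7, 0) = 21.7
Node u (S = 144): V_u = 1/1.07·[0.4800·0.0000 + 0.5200·0.0000] = 0.0000
Node d (S = 114): V_d = 1/1.07·[0.4800·0.0000 + 0.5200·21.7000] = 10.5458
Node 0 (S = 120): V_0 = 1/1.07·[0.4800·0.0000 + 0.5200·10.5458] = 5.1251

$5.13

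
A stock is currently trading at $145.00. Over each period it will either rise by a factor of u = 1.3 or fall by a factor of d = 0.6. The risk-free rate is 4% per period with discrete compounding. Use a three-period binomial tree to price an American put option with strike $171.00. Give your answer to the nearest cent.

Risk-neutral probability p = (1 + 0.04 − 0.6)/(1.3 − 0.6) = 0.4400/0.7000 = 0.6286
Terminal stock prices: S_uuu = 318.6, S_uud = 147, S_udd = 67.86, S_ddd = 31.32
Terminal payoffs (K − S): max(-147.6, 0) = 0, max(23.97, 0) = 23.97, max(103.1, 0) = 103.1, max(139.7, 0) = 139.7
Node uu (S = 245.1): continuation = 1/1.04·[0.6286·0.0000 + 0.3714·23.9700] = 8.5607; exercise value = 0.0000 ≤ continuation, so V_uu = 8.5607
Node ud (S = 113.1): continuation = 1/1.04·[0.6286·23.9700 + 0.3714·103.1400] = 51.3231; exercise value = 57.9000 > continuation, so V_ud = 57.9000 (exercise)
Node dd (S = 52.2): continuation = 1/1.04·[0.6286·103.1400 + 0.3714·139.6800] = 112.2231; exercise value = 118.8000 > continuation, so V_dd = 118.8000 (exercise)
Node u (S = 188.5): continuation = 1/1.04·[0.6286·8.5607 + 0.3714·57.9000] = 25.8526; exercise value = 0.0000 ≤ continuation, so V_u = 25.8526
Node d (S = 87): continuation = 1/1.04·[0.6286·57.9000 + 0.3714·118.8000] = 77.4231; exercise value = 84.0000 > continuation, so V_d = 84.0000 (exercise)
Node 0 (S = 145): continuation = 1/1.04·[0.6286·25.8526 + 0.3714·84.0000] = 45.6252; exercise value = 26.0000 ≤ continuation, so V_0 = 45.6252

$45.63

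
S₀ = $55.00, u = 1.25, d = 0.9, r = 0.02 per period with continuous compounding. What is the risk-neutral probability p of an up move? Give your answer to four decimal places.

Risk-neutral probability p = (e^0.02 − 0.9)/(1.25 − 0.9) = 0.1202/0.3500 = 0.3434

p = 0.3434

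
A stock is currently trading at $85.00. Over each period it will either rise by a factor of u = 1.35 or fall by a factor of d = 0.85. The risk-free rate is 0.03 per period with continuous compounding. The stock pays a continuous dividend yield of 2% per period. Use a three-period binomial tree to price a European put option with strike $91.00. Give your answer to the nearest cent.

$14.43

Per-period risk-free factor R = e^0.03 = 1.0305; dividend-adjusted growth = e^(0.03−0.02) = 1.0101.
Risk-neutral probability p = (1.0101 − 0.85)/(1.35 − 0.85) = 0.1601/0.5000 = 0.3201
Terminal stock prices: S_uuu = 209.1, S_uud = 131.7, S_udd = 82.91, S_ddd = 52.2
Terminal payoffs (K − S): max(-118.1, 0) = 0, max(-40.68, 0) = 0, max(8.093, 0) = 8.093, max(38.8, 0) = 38.8
Node uu (S = 154.9): V_uu = e^(−0.03)·[0.3201·0.0000 + 0.6799·0.0000] = 0.0000
Node ud (S = 97.54): V_ud = e^(−0.03)·[0.3201·0.0000 + 0.6799·8.0931] = 5.3399
Node dd (S = 61.41): V_dd = e^(−0.03)·[0.3201·8.0931 + 0.6799·38.7994] = 28.1141
Node u (S = 114.8): V_u = e^(−0.03)·[0.3201·0.0000 + 0.6799·5.3399] = 3.5233
Node d (S = 72.25): V_d = e^(−0.03)·[0.3201·5.3399 + 0.6799·28.1141] = 20.2086
Node 0 (S = 85): V_0 = e^(−0.03)·[0.3201·3.5233 + 0.6799·20.2086] = 14.4282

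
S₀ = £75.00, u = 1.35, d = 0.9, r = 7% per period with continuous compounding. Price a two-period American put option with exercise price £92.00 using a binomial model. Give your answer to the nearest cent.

£17.00

Risk-neutral probability p = (e^0.07 − 0.9)/(1.35 − 0.9) = 0.1725/0.4500 = 0.3834
Terminal stock prices: S_uu = 136.7, S_ud = 91.12, S_dd = 60.75
Terminal payoffs (K − S): max(-44.69, 0) = 0, max(0.875, 0) = 0.875, max(31.25, 0) = 31.25
Node u (S = 101.2): continuation = e^(−0.07)·[0.3834·0.0000 + 0.6166·0.8750] = 0.5031; exercise value = 0.0000 ≤ continuation, so V_u = 0.5031
Node d (S = 67.5): continuation = e^(−0.07)·[0.3834·0.8750 + 0.6166·31.2500] = 18.2802; exercise value = 24.5000 > continuation, so V_d = 24.5000 (exercise)
Node 0 (S = 75): continuation = e^(−0.07)·[0.3834·0.5031 + 0.6166·24.5000] = 14.2663; exercise value = 17.0000 > continuation, so V_0 = 17.0000 (exercise)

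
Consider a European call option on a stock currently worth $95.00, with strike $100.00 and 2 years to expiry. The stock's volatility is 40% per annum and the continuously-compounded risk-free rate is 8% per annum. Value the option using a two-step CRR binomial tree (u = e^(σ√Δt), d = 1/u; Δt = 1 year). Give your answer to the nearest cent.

CRR parameters: u = e^(σ√Δt) = e^(0.4·√1) = 1.4918, d = 1/u = 0.6703
Per-period rate: rΔt = 0.08·1 = 0.08, so R = e^0.08 = 1.0833
Risk-neutral probability p = (e^0.08 − 0.6703)/(1.4918 − 0.6703) = 0.4130/0.8215 = 0.5027
Terminal stock prices: S_uu = 211.4, S_ud = 95, S_dd = 42.69
Terminal payoffs (S − K): max(111.4, 0) = 111.4, max(-5, 0) = 0, max(-57.31, 0) = 0
Node u (S = 141.7): V_u = e^(−0.08)·[0.5027·111.4264 + 0.4973·0.0000] = 51.7071
Node d (S = 63.68): V_d = e^(−0.08)·[0.5027·0.0000 + 0.4973·0.0000] = 0.0000
Node 0 (S = 95): V_0 = e^(−0.08)·[0.5027·51.7071 + 0.4973·0.0000] = 23.9945

$23.99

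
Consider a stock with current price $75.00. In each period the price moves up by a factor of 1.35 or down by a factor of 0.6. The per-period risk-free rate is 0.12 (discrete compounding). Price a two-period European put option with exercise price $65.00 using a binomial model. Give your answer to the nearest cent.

Risk-neutral probability p = (1 + 0.12 − 0.6)/(1.35 − 0.6) = 0.5200/0.7500 = 0.6933
Terminal stock prices: S_uu = 136.7, S_ud = 60.75, S_dd = 27
Terminal payoffs (K − S): max(-71.69, 0) = 0, max(4.25, 0) = 4.25, max(38, 0) = 38
Node u (S = 101.2): V_u = 1/1.12·[0.6933·0.0000 + 0.3067·4.2500] = 1.1637
Node d (S = 45): V_d = 1/1.12·[0.6933·4.2500 + 0.3067·38.0000] = 13.0357
Node 0 (S = 75): V_0 = 1/1.12·[0.6933·1.1637 + 0.3067·13.0357] = 4.2897

$4.29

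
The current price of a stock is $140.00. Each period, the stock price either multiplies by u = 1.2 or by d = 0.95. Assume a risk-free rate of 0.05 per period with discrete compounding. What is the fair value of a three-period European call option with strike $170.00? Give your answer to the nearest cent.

Risk-neutral probability p = (1 + 0.05 − 0.95)/(1.2 − 0.95) = 0.1000/0.2500 = 0.4000
Terminal stock prices: S_uuu = 241.9, S_uud = 191.5, S_udd = 151.6, S_ddd = 120
Terminal payoffs (S − K): max(71.92, 0) = 71.92, max(21.52, 0) = 21.52, max(-18.38, 0) = 0, max(-49.97, 0) = 0
Node uu (S = 201.6): V_uu = 1/1.05·[0.4000·71.9200 + 0.6000·21.5200] = 39.6952
Node ud (S = 159.6): V_ud = 1/1.05·[0.4000·21.5200 + 0.6000·0.0000] = 8.1981
Node dd (S = 126.3): V_dd = 1/1.05·[0.4000·0.0000 + 0.6000·0.0000] = 0.0000
Node u (S = 168): V_u = 1/1.05·[0.4000·39.6952 + 0.6000·8.1981] = 19.8066
Node d (S = 133): V_d = 1/1.05·[0.4000·8.1981 + 0.6000·0.0000] = 3.1231
Node 0 (S = 140): V_0 = 1/1.05·[0.4000·19.8066 + 0.6000·3.1231] = 9.3300

$9.33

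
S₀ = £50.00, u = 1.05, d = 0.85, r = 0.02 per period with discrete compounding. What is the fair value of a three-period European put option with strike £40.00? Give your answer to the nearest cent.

£0.14

Risk-neutral probability p = (1 + 0.02 − 0.85)/(1.05 − 0.85) = 0.1700/0.2000 = 0.8500
Terminal stock prices: S_uuu = 57.88, S_uud = 46.86, S_udd = 37.93, S_ddd = 30.71
Terminal payoffs (K − S): max(-17.88, 0) = 0, max(-6.856, 0) = 0, max(2.069, 0) = 2.069, max(9.294, 0) = 9.294
Node uu (S = 55.12): V_uu = 1/1.02·[0.8500·0.0000 + 0.1500·0.0000] = 0.0000
Node ud (S = 44.62): V_ud = 1/1.02·[0.8500·0.0000 + 0.1500·2.0688] = 0.3042
Node dd (S = 36.12): V_dd = 1/1.02·[0.8500·2.0688 + 0.1500·9.2938] = 3.0907
Node u (S = 52.5): V_u = 1/1.02·[0.8500·0.0000 + 0.1500·0.3042] = 0.0447
Node d (S = 42.5): V_d = 1/1.02·[0.8500·0.3042 + 0.1500·3.0907] = 0.7080
Node 0 (S = 50): V_0 = 1/1.02·[0.8500·0.0447 + 0.1500·0.7080] = 0.1414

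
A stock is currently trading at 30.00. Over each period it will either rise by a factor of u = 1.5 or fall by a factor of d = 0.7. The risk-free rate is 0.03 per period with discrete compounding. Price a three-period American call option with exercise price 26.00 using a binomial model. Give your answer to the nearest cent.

Risk-neutral probability p = (1 + 0.03 − 0.7)/(1.5 − 0.7) = 0.3300/0.8000 = 0.4125
Terminal stock prices: S_uuu = 101.2, S_uud = 47.25, S_udd = 22.05, S_ddd = 10.29
Terminal payoffs (S − K): max(75.25, 0) = 75.25, max(21.25, 0) = 21.25, max(-3.95, 0) = 0, max(-15.71, 0) = 0
Node uu (S = 67.5): continuation = 1/1.03·[0.4125·75.2500 + 0.5875·21.2500] = 42.2573; exercise value = 41.5000 ≤ continuation, so V_uu = 42.2573
Node ud (S = 31.5): continuation = 1/1.03·[0.4125·21.2500 + 0.5875·0.0000] = 8.5103; exercise value = 5.5000 ≤ continuation, so V_ud = 8.5103
Node dd (S = 14.7): continuation = 1/1.03·[0.4125·0.0000 + 0.5875·0.0000] = 0.0000; exercise value = 0.0000 ≤ continuation, so V_dd = 0.0000
Node u (S = 45): continuation = 1/1.03·[0.4125·42.2573 + 0.5875·8.5103] = 21.7776; exercise value = 19.0000 ≤ continuation, so V_u = 21.7776
Node d (S = 21): continuation = 1/1.03·[0.4125·8.5103 + 0.5875·0.0000] = 3.4083; exercise value = 0.0000 ≤ continuation, so V_d = 3.4083
Node 0 (S = 30): continuation = 1/1.03·[0.4125·21.7776 + 0.5875·3.4083] = 10.6656; exercise value = 4.0000 ≤ continuation, so V_0 = 10.6656

10.67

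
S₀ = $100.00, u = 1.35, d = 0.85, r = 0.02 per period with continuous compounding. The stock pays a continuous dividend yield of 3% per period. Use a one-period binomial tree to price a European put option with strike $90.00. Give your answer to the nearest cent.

Per-period risk-free factor R = e^0.02 = 1.0202; dividend-adjusted growth = e^(0.02−0.03) = 0.9900.
Risk-neutral probability p = (0.9900 − 0.85)/(1.35 − 0.85) = 0.1400/0.5000 = 0.2801
Terminal stock prices: S_u = 135, S_d = 85
Terminal payoffs (K − S): max(-45, 0) = 0, max(5, 0) = 5
Node 0 (S = 100): V_0 = e^(−0.02)·[0.2801·0.0000 + 0.7199·5.0000] = 3.5282

$3.53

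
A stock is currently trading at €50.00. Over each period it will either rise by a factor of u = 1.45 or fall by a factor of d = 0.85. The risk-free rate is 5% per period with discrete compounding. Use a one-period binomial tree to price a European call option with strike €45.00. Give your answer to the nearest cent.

Risk-neutral probability p = (1 + 0.05 − 0.85)/(1.45 − 0.85) = 0.2000/0.6000 = 0.3333
Terminal stock prices: S_u = 72.5, S_d = 42.5
Terminal payoffs (S − K): max(27.5, 0) = 27.5, max(-2.5, 0) = 0
Node 0 (S = 50): V_0 = 1/1.05·[0.3333·27.5000 + 0.6667·0.0000] = 8.7302

€8.73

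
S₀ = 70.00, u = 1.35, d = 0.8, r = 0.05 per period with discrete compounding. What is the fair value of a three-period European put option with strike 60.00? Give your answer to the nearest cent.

3.39

Risk-neutral probability p = (1 + 0.05 − 0.8)/(1.35 − 0.8) = 0.2500/0.5500 = 0.4545
Terminal stock prices: S_uuu = 172.2, S_uud = 102.1, S_udd = 60.48, S_ddd = 35.84
Terminal payoffs (K − S): max(-112.2, 0) = 0, max(-42.06, 0) = 0, max(-0.48, 0) = 0, max(24.16, 0) = 24.16
Node uu (S = 127.6): V_uu = 1/1.05·[0.4545·0.0000 + 0.5455·0.0000] = 0.0000
Node ud (S = 75.6): V_ud = 1/1.05·[0.4545·0.0000 + 0.5455·0.0000] = 0.0000
Node dd (S = 44.8): V_dd = 1/1.05·[0.4545·0.0000 + 0.5455·24.1600] = 12.5506
Node u (S = 94.5): V_u = 1/1.05·[0.4545·0.0000 + 0.5455·0.0000] = 0.0000
Node d (S = 56): V_d = 1/1.05·[0.4545·0.0000 + 0.5455·12.5506] = 6.5198
Node 0 (S = 70): V_0 = 1/1.05·[0.4545·0.0000 + 0.5455·6.5198] = 3.3869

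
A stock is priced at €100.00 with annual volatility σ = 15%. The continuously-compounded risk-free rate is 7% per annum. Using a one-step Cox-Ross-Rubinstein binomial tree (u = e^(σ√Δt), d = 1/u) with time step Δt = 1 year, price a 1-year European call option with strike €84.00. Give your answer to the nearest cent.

CRR parameters: u = e^(σ√Δt) = e^(0.15·√1) = 1.1618, d = 1/u = 0.8607
Per-period rate: rΔt = 0.07·1 = 0.07, so R = e^0.07 = 1.0725
Risk-neutral probability p = (e^0.07 − 0.8607)/(1.1618 − 0.8607) = 0.2118/0.3011 = 0.7034
Terminal stock prices: S_u = 116.2, S_d = 86.07
Terminal payoffs (S − K): max(32.18, 0) = 32.18, max(2.071, 0) = 2.071
Node 0 (S = 100): V_0 = e^(−0.07)·[0.7034·32.1834 + 0.2966·2.0708] = 21.6789

€21.68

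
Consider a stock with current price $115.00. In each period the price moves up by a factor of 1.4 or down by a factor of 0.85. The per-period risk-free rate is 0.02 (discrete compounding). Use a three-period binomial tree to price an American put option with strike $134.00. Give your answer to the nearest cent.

$28.28

Risk-neutral probability p = (1 + 0.02 − 0.85)/(1.4 − 0.85) = 0.1700/0.5500 = 0.3091
Terminal stock prices: S_uuu = 315.6, S_uud = 191.6, S_udd = 116.3, S_ddd = 70.62
Terminal payoffs (K − S): max(-181.6, 0) = 0, max(-57.59, 0) = 0, max(17.68, 0) = 17.68, max(63.38, 0) = 63.38
Node uu (S = 225.4): continuation = 1/1.02·[0.3091·0.0000 + 0.6909·0.0000] = 0.0000; exercise value = 0.0000 ≤ continuation, so V_uu = 0.0000
Node ud (S = 136.8): continuation = 1/1.02·[0.3091·0.0000 + 0.6909·17.6775] = 11.9741; exercise value = 0.0000 ≤ continuation, so V_ud = 11.9741
Node dd (S = 83.09): continuation = 1/1.02·[0.3091·17.6775 + 0.6909·63.3756] = 48.2850; exercise value = 50.9125 > continuation, so V_dd = 50.9125 (exercise)
Node u (S = 161): continuation = 1/1.02·[0.3091·0.0000 + 0.6909·11.9741] = 8.1108; exercise value = 0.0000 ≤ continuation, so V_u = 8.1108
Node d (S = 97.75): continuation = 1/1.02·[0.3091·11.9741 + 0.6909·50.9125] = 38.1147; exercise value = 36.2500 ≤ continuation, so V_d = 38.1147
Node 0 (S = 115): continuation = 1/1.02·[0.3091·8.1108 + 0.6909·38.1147] = 28.2752; exercise value = 19.0000 ≤ continuation, so V_0 = 28.2752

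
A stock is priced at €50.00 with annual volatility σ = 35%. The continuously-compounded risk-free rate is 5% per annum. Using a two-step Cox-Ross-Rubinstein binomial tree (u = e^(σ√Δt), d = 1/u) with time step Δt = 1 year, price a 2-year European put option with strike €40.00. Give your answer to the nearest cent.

€3.64

CRR parameters: u = e^(σ√Δt) = e^(0.35·√1) = 1.4191, d = 1/u = 0.7047
Per-period rate: rΔt = 0.05·1 = 0.05, so R = e^0.05 = 1.0513
Risk-neutral probability p = (e^0.05 − 0.7047)/(1.4191 − 0.7047) = 0.3466/0.7144 = 0.4852
Terminal stock prices: S_uu = 100.7, S_ud = 50, S_dd = 24.83
Terminal payoffs (K − S): max(-60.69, 0) = 0, max(-10, 0) = 0, max(15.17, 0) = 15.17
Node u (S = 70.95): V_u = e^(−0.05)·[0.4852·0.0000 + 0.5148·0.0000] = 0.0000
Node d (S = 35.23): V_d = e^(−0.05)·[0.4852·0.0000 + 0.5148·15.1707] = 7.4297
Node 0 (S = 50): V_0 = e^(−0.05)·[0.4852·0.0000 + 0.5148·7.4297] = 3.6386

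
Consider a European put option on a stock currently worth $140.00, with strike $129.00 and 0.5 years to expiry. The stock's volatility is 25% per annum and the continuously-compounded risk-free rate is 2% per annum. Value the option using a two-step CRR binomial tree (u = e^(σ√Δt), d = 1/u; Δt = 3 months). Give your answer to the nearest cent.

CRR parameters: u = e^(σ√Δt) = e^(0.25·√0.25) = 1.1331, d = 1/u = 0.8825
Per-period rate: rΔt = 0.02·0.25 = 0.005, so R = e^0.005 = 1.0050
Risk-neutral probability p = (e^0.005 − 0.8825)/(1.1331 − 0.8825) = 0.1225/0.2507 = 0.4888
Terminal stock prices: S_uu = 179.8, S_ud = 140, S_dd = 109
Terminal payoffs (K − S): max(-50.76, 0) = 0, max(-11, 0) = 0, max(19.97, 0) = 19.97
Node u (S = 158.6): V_u = e^(−0.005)·[0.4888·0.0000 + 0.5112·0.0000] = 0.0000
Node d (S = 123.5): V_d = e^(−0.005)·[0.4888·0.0000 + 0.5112·19.9679] = 10.1569
Node 0 (S = 140): V_0 = e^(−0.005)·[0.4888·0.0000 + 0.5112·10.1569] = 5.1664

$5.17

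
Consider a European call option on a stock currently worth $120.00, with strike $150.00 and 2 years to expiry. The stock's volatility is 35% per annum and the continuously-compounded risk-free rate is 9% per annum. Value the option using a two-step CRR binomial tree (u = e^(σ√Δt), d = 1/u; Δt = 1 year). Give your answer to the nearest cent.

CRR parameters: u = e^(σ√Δt) = e^(0.35·√1) = 1.4191, d = 1/u = 0.7047
Per-period rate: rΔt = 0.09·1 = 0.09, so R = e^0.09 = 1.0942
Risk-neutral probability p = (e^0.09 − 0.7047)/(1.4191 − 0.7047) = 0.3895/0.7144 = 0.5452
Terminal stock prices: S_uu = 241.7, S_ud = 120, S_dd = 59.59
Terminal payoffs (S − K): max(91.65, 0) = 91.65, max(-30, 0) = 0, max(-90.41, 0) = 0
Node u (S = 170.3): V_u = e^(−0.09)·[0.5452·91.6503 + 0.4548·0.0000] = 45.6679
Node d (S = 84.56): V_d = e^(−0.09)·[0.5452·0.0000 + 0.4548·0.0000] = 0.0000
Node 0 (S = 120): V_0 = e^(−0.09)·[0.5452·45.6679 + 0.4548·0.0000] = 22.7555

$22.76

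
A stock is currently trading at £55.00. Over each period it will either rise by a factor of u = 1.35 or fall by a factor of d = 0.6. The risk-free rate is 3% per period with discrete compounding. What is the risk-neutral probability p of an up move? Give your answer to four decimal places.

Risk-neutral probability p = (1 + 0.03 − 0.6)/(1.35 − 0.6) = 0.4300/0.7500 = 0.5733

p = 0.5733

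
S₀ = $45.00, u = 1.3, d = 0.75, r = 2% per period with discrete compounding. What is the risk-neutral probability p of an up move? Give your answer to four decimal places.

p = 0.4909

Risk-neutral probability p = (1 + 0.02 − 0.75)/(1.3 − 0.75) = 0.2700/0.5500 = 0.4909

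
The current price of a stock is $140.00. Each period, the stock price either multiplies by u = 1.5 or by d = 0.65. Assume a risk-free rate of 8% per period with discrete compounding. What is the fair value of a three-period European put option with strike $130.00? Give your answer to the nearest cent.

$20.91

Risk-neutral probability p = (1 + 0.08 − 0.65)/(1.5 − 0.65) = 0.4300/0.8500 = 0.5059
Terminal stock prices: S_uuu = 472.5, S_uud = 204.8, S_udd = 88.73, S_ddd = 38.45
Terminal payoffs (K − S): max(-342.5, 0) = 0, max(-74.75, 0) = 0, max(41.27, 0) = 41.27, max(91.55, 0) = 91.55
Node uu (S = 315): V_uu = 1/1.08·[0.5059·0.0000 + 0.4941·0.0000] = 0.0000
Node ud (S = 136.5): V_ud = 1/1.08·[0.5059·0.0000 + 0.4941·41.2750] = 18.8840
Node dd (S = 59.15): V_dd = 1/1.08·[0.5059·41.2750 + 0.4941·91.5525] = 61.2204
Node u (S = 210): V_u = 1/1.08·[0.5059·0.0000 + 0.4941·18.8840] = 8.6397
Node d (S = 91): V_d = 1/1.08·[0.5059·18.8840 + 0.4941·61.2204] = 36.8548
Node 0 (S = 140): V_0 = 1/1.08·[0.5059·8.6397 + 0.4941·36.8548] = 20.9086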